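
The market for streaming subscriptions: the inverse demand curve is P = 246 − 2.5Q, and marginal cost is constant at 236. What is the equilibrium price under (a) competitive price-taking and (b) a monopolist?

Competition: P = 236; Monopoly: P = 241

Competitive firms price at marginal cost: P = 236, giving Q = 4.
Monopoly sets MR = MC: 246 − 5Q = 236 ⇒ Q = 2, P = 246 − 2.5·2 = 241.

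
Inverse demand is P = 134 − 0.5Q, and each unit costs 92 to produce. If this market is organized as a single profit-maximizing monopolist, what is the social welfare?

Monopoly sets MR = MC: 134 − Q = 92 ⇒ Q = 42, P = 134 − 0.5·42 = 113.
CS = ½·(134 − 113)·42 = 441; PS = (113 − 92)·42 = 882; TS = 1323.

TS = 1323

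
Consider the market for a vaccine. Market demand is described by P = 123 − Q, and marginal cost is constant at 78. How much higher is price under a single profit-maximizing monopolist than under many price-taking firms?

Under competition P = MC = 78, so Q = (123 − 78)/1 = 45.
The monopolist equates marginal revenue to marginal cost: 123 − 2Q = 78, so Q = 22.5. From demand, P = 100.5.
Change in price: 100.5 − 78 = 22.5.

P rises by 22.5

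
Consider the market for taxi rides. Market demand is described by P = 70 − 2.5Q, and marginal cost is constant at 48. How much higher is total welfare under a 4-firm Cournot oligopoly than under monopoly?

A monopolist chooses Q where MR = MC. MR = 70 − 5Q; setting this equal to 48 gives Q = 4.4 and P = 59.
CS = ½·(70 − 59)·4.4 = 24.2; PS = (59 − 48)·4.4 = 48.4; TS = 72.6.
With 4 symmetric Cournot firms, each firm's FOC gives 70 − 12.5q = 48, so q = 1.76, Q = 4·1.76 = 7.04, and P = 52.4.
CS = ½·(70 − 52.4)·7.04 = 61.952; PS = (52.4 − 48)·7.04 = 30.976; TS = 92.928.
Change in total welfare: 92.928 − 72.6 = 20.328.

Total welfare rises by 20.328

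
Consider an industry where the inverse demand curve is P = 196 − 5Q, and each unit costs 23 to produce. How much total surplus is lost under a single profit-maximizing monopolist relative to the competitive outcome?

DWL = 748.225

Perfect competition: P = MC = 23, so 196 − 5Q = 23 and Q = 34.6.
A monopolist chooses Q where MR = MC. MR = 196 − 10Q; setting this equal to 23 gives Q = 17.3 and P = 109.5.
DWL is the triangle between Q = 17.3 and Q = 34.6: ½·(34.6 − 17.3)·(109.5 − 23) = 748.225.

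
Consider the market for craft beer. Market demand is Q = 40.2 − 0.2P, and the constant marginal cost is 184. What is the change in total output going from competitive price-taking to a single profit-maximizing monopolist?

Q falls by 1.7

Inverting demand: P = 201 − 5Q.
Perfect competition: P = MC = 184, so 201 − 5Q = 184 and Q = 3.4.
A monopolist chooses Q where MR = MC. MR = 201 − 10Q; setting this equal to 184 gives Q = 1.7 and P = 192.5.
Change in total output: 1.7 − 3.4 = −1.7.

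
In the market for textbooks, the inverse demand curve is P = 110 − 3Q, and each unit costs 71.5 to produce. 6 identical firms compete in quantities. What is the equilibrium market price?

P = 77

Cournot with 6 identical firms: the symmetric best-response condition is 110 − 21q = 71.5. Each firm produces q = 11/6, total output Q = 11, price P = 77.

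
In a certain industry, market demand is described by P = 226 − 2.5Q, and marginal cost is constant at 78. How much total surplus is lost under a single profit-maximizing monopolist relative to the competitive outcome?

DWL = 1095.2

Perfect competition: P = MC = 78, so 226 − 2.5Q = 78 and Q = 59.2.
A monopolist chooses Q where MR = MC. MR = 226 − 5Q; setting this equal to 78 gives Q = 29.6 and P = 152.
DWL is the triangle between Q = 29.6 and Q = 59.2: ½·(59.2 − 29.6)·(152 − 78) = 1095.2.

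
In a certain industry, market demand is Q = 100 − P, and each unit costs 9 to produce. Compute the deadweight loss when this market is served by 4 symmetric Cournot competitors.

DWL = 165.62

Inverting demand: P = 100 − Q.
Perfect competition: P = MC = 9, so 100 − Q = 9 and Q = 91.
In a 4-firm Cournot equilibrium, symmetry and the first-order condition give q = (100 − 9)/(5) = 18.2. So Q = 72.8 and P = 27.2.
DWL is the triangle between Q = 72.8 and Q = 91: ½·(91 − 72.8)·(27.2 − 9) = 165.62.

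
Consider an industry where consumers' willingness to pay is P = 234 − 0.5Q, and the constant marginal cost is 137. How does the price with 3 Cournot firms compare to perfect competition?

Cournot: P = 161.25; Competition: P = 137

With 3 symmetric Cournot firms, each firm's FOC gives 234 − 2q = 137, so q = 48.5, Q = 3·48.5 = 145.5, and P = 161.25.
Perfect competition: P = MC = 137, so 234 − 0.5Q = 137 and Q = 194.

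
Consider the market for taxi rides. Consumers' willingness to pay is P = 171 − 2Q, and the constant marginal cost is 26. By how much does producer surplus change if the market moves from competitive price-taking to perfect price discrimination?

Producer surplus rises by 5256.25

Competitive firms price at marginal cost: P = 26, giving Q = 72.5.
PS = (26 − 26)·72.5 = 0.
A perfectly discriminating monopolist sells every unit with P(Q) ≥ MC(Q), so output equals the competitive quantity Q = 72.5. Each buyer pays their reservation price, so CS = 0 and the firm captures all surplus.
PS = ½·(171 − 26)·72.5 = 5256.25.
Change in producer surplus: 5256.25 − 0 = 5256.25.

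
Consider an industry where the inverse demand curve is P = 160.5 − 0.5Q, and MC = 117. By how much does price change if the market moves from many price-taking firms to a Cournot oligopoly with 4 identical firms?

Under competition P = MC = 117, so Q = (160.5 − 117)/0.5 = 87.
In a 4-firm Cournot equilibrium, symmetry and the first-order condition give q = (160.5 − 117)/(2.5) = 17.4. So Q = 69.6 and P = 125.7.
Change in price: 125.7 − 117 = 8.7.

P rises by 8.7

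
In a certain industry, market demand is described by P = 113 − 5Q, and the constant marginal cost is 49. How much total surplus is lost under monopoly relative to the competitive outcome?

DWL = 102.4

Under competition P = MC = 49, so Q = (113 − 49)/5 = 12.8.
A monopolist chooses Q where MR = MC. MR = 113 − 10Q; setting this equal to 49 gives Q = 6.4 and P = 81.
DWL is the triangle between Q = 6.4 and Q = 12.8: ½·(12.8 − 6.4)·(81 − 49) = 102.4.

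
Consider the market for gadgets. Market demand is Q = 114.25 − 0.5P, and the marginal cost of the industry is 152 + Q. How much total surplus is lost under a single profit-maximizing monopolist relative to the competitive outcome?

Inverting demand: P = 228.5 − 2Q.
Under competition P = MC: 228.5 − 2Q = 152 + Q ⇒ Q = 25.5, P = 177.5.
The monopolist equates marginal revenue to marginal cost: 228.5 − 4Q = 152 + Q, so Q = 15.3. From demand, P = 197.9.
CS = ½·(228.5 − 177.5)·25.5 = 650.25; PS = (177.5·25.5 − 152·25.5 − ½·1·25.5²) = 325.125; TS = 975.375.
CS = ½·(228.5 − 197.9)·15.3 = 234.09; PS = (197.9·15.3 − 152·15.3 − ½·1·15.3²) = 585.225; TS = 819.315.
DWL = 975.375 − 819.315 = 156.06.

DWL = 156.06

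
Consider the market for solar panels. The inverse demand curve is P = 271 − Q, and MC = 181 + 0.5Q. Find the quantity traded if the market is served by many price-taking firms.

Q = 60

Competitive equilibrium sets price equal to marginal cost: 271 − Q = 181 + 0.5Q, so Q = 60 and P = 211.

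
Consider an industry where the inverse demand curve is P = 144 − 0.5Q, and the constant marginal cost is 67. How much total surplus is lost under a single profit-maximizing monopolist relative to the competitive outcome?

Under competition P = MC = 67, so Q = (144 − 67)/0.5 = 154.
The monopolist equates marginal revenue to marginal cost: 144 − Q = 67, so Q = 77. From demand, P = 105.5.
DWL is the triangle between Q = 77 and Q = 154: ½·(154 − 77)·(105.5 − 67) = 1482.25.

DWL = 1482.25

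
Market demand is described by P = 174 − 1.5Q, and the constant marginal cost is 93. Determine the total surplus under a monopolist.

TS = 1640.25

The monopolist equates marginal revenue to marginal cost: 174 − 3Q = 93, so Q = 27. From demand, P = 133.5.
CS = ½·(174 − 133.5)·27 = 546.75; PS = (133.5 − 93)·27 = 1093.5; TS = 1640.25.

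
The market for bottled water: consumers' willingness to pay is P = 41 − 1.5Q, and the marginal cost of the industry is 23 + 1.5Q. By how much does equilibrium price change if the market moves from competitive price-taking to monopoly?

Equilibrium price rises by 3

Competitive equilibrium sets price equal to marginal cost: 41 − 1.5Q = 23 + 1.5Q, so Q = 6 and P = 32.
The monopolist equates marginal revenue to marginal cost: 41 − 3Q = 23 + 1.5Q, so Q = 4. From demand, P = 35.
Change in equilibrium price: 35 − 32 = 3.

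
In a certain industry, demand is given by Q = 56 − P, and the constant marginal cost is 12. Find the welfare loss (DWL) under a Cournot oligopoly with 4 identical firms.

DWL = 38.72

Inverting demand: P = 56 − Q.
Perfect competition: P = MC = 12, so 56 − Q = 12 and Q = 44.
Cournot with 4 identical firms: the symmetric best-response condition is 56 − 5q = 12. Each firm produces q = 8.8, total output Q = 35.2, price P = 20.8.
DWL is the triangle between Q = 35.2 and Q = 44: ½·(44 − 35.2)·(20.8 − 12) = 38.72.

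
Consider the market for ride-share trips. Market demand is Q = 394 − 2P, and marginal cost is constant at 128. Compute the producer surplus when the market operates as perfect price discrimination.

PS = 4761

Inverting demand: P = 197 − 0.5Q.
A perfectly discriminating monopolist sells every unit with P(Q) ≥ MC(Q), so output equals the competitive quantity Q = 138. Each buyer pays their reservation price, so CS = 0 and the firm captures all surplus.
PS = ½·(197 − 128)·138 = 4761.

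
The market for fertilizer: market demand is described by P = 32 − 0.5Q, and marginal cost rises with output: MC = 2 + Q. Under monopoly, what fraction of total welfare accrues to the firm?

Monopoly sets MR = MC: 32 − Q = 2 + Q ⇒ Q = 15, P = 32 − 0.5·15 = 24.5.
CS = ½·(32 − 24.5)·15 = 56.25.
PS = P·Q − VC(Q) = 24.5·15 − (2·15 + ½·1·15²) = 225.
Share captured = PS/TS = 225/281.25 = 0.8.

PS/TS = 0.8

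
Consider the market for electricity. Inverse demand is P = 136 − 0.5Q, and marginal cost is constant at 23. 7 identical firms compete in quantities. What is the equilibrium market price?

P = 37.125

With 7 symmetric Cournot firms, each firm's FOC gives 136 − 4q = 23, so q = 28.25, Q = 7·28.25 = 197.75, and P = 37.125.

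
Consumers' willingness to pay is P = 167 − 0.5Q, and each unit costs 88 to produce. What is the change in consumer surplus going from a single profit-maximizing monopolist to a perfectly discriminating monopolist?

CS falls by 1560.25

Monopoly sets MR = MC: 167 − Q = 88 ⇒ Q = 79, P = 167 − 0.5·79 = 127.5.
CS = ½·(167 − 127.5)·79 = 1560.25.
A perfectly discriminating monopolist sells every unit with P(Q) ≥ MC(Q), so output equals the competitive quantity Q = 158. Each buyer pays their reservation price, so CS = 0 and the firm captures all surplus.
CS = 0.
Change in consumer surplus: 0 − 1560.25 = −1560.25.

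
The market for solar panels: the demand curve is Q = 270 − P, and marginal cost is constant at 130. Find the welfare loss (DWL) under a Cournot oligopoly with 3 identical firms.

Inverting demand: P = 270 − Q.
Competitive firms price at marginal cost: P = 130, giving Q = 140.
With 3 symmetric Cournot firms, each firm's FOC gives 270 − 4q = 130, so q = 35, Q = 3·35 = 105, and P = 165.
DWL is the triangle between Q = 105 and Q = 140: ½·(140 − 105)·(165 − 130) = 612.5.

DWL = 612.5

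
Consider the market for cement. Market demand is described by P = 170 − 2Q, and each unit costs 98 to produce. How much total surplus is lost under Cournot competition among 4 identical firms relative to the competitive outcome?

Competitive firms price at marginal cost: P = 98, giving Q = 36.
Cournot with 4 identical firms: the symmetric best-response condition is 170 − 10q = 98. Each firm produces q = 7.2, total output Q = 28.8, price P = 112.4.
DWL is the triangle between Q = 28.8 and Q = 36: ½·(36 − 28.8)·(112.4 − 98) = 51.84.

DWL = 51.84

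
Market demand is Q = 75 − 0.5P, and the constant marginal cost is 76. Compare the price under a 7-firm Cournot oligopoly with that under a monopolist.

Inverting demand: P = 150 − 2Q.
With 7 symmetric Cournot firms, each firm's FOC gives 150 − 16q = 76, so q = 4.625, Q = 7·4.625 = 32.375, and P = 85.25.
The monopolist equates marginal revenue to marginal cost: 150 − 4Q = 76, so Q = 18.5. From demand, P = 113.

Cournot: P = 85.25; Monopoly: P = 113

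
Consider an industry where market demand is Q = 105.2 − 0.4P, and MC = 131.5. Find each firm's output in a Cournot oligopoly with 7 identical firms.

Inverting demand: P = 263 − 2.5Q.
In a 7-firm Cournot equilibrium, symmetry and the first-order condition give q = (263 − 131.5)/(20) = 6.575. So Q = 46.025 and P = 2367/16.

q_i = 6.575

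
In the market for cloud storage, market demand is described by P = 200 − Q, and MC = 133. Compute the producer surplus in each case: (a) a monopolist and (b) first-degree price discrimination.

Monopoly: PS = 1122.25; Perfect PD: PS = 2244.5

Monopoly sets MR = MC: 200 − 2Q = 133 ⇒ Q = 33.5, P = 200 − 33.5 = 166.5.
PS = (166.5 − 133)·33.5 = 1122.25.
With perfect price discrimination, output is the efficient level Q = 67 (where demand meets MC), but every buyer pays their willingness to pay: CS = 0 and PS = total surplus.
PS = ½·(200 − 133)·67 = 2244.5.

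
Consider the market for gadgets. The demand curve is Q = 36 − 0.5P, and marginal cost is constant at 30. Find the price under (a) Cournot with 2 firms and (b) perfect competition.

Inverting demand: P = 72 − 2Q.
With 2 symmetric Cournot firms, each firm's FOC gives 72 − 6q = 30, so q = 7, Q = 2·7 = 14, and P = 44.
Under competition P = MC = 30, so Q = (72 − 30)/2 = 21.

Cournot: P = 44; Competition: P = 30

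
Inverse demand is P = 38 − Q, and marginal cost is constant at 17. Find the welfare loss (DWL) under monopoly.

DWL = 55.125

Under competition P = MC = 17, so Q = (38 − 17)/1 = 21.
Monopoly sets MR = MC: 38 − 2Q = 17 ⇒ Q = 10.5, P = 38 − 10.5 = 27.5.
DWL is the triangle between Q = 10.5 and Q = 21: ½·(21 − 10.5)·(27.5 − 17) = 55.125.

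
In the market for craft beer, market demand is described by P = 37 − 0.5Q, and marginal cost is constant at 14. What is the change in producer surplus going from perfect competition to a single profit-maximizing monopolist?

Perfect competition: P = MC = 14, so 37 − 0.5Q = 14 and Q = 46.
PS = (14 − 14)·46 = 0.
Monopoly sets MR = MC: 37 − Q = 14 ⇒ Q = 23, P = 37 − 0.5·23 = 25.5.
PS = (25.5 − 14)·23 = 264.5.
Change in producer surplus: 264.5 − 0 = 264.5.

PS rises by 264.5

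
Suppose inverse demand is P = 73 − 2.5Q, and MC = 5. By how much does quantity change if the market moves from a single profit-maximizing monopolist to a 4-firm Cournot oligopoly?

Quantity rises by 8.16

A monopolist chooses Q where MR = MC. MR = 73 − 5Q; setting this equal to 5 gives Q = 13.6 and P = 39.
With 4 symmetric Cournot firms, each firm's FOC gives 73 − 12.5q = 5, so q = 5.44, Q = 4·5.44 = 21.76, and P = 18.6.
Change in quantity: 21.76 − 13.6 = 8.16.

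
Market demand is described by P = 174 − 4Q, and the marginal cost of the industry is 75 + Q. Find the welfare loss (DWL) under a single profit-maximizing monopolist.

Under competition P = MC: 174 − 4Q = 75 + Q ⇒ Q = 19.8, P = 94.8.
A monopolist chooses Q where MR = MC. MR = 174 − 8Q; setting this equal to 75 + Q gives Q = 11 and P = 130.
CS = ½·(174 − 94.8)·19.8 = 784.08; PS = (94.8·19.8 − 75·19.8 − ½·1·19.8²) = 196.02; TS = 980.1.
CS = ½·(174 − 130)·11 = 242; PS = (130·11 − 75·11 − ½·1·11²) = 544.5; TS = 786.5.
DWL = 980.1 − 786.5 = 193.6.

DWL = 193.6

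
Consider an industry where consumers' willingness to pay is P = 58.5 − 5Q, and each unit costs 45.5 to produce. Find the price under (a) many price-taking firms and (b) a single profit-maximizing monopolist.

Perfect competition: P = MC = 45.5, so 58.5 − 5Q = 45.5 and Q = 2.6.
Monopoly sets MR = MC: 58.5 − 10Q = 45.5 ⇒ Q = 1.3, P = 58.5 − 5·1.3 = 52.

Competition: P = 45.5; Monopoly: P = 52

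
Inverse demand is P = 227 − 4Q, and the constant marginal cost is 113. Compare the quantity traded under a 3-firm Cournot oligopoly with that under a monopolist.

With 3 symmetric Cournot firms, each firm's FOC gives 227 − 16q = 113, so q = 7.125, Q = 3·7.125 = 21.375, and P = 141.5.
The monopolist equates marginal revenue to marginal cost: 227 − 8Q = 113, so Q = 14.25. From demand, P = 170.

Cournot: Q = 21.375; Monopoly: Q = 14.25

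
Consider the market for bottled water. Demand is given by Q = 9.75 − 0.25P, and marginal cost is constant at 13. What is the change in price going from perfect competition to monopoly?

Inverting demand: P = 39 − 4Q.
Competitive firms price at marginal cost: P = 13, giving Q = 6.5.
Monopoly sets MR = MC: 39 − 8Q = 13 ⇒ Q = 3.25, P = 39 − 4·3.25 = 26.
Change in price: 26 − 13 = 13.

Price rises by 13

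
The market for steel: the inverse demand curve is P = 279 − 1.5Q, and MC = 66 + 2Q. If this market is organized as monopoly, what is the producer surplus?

The monopolist equates marginal revenue to marginal cost: 279 − 3Q = 66 + 2Q, so Q = 42.6. From demand, P = 215.1.
PS = P·Q − VC(Q) = 215.1·42.6 − (66·42.6 + ½·2·42.6²) = 4536.9.

PS = 4536.9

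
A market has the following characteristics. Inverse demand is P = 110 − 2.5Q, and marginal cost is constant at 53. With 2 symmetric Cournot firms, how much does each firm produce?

q_i = 7.6

Cournot with 2 identical firms: the symmetric best-response condition is 110 − 7.5q = 53. Each firm produces q = 7.6, total output Q = 15.2, price P = 72.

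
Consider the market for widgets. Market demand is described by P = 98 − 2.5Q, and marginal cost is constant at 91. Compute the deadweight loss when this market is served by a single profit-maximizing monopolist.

DWL = 2.45

Under competition P = MC = 91, so Q = (98 − 91)/2.5 = 2.8.
The monopolist equates marginal revenue to marginal cost: 98 − 5Q = 91, so Q = 1.4. From demand, P = 94.5.
DWL is the triangle between Q = 1.4 and Q = 2.8: ½·(2.8 − 1.4)·(94.5 − 91) = 2.45.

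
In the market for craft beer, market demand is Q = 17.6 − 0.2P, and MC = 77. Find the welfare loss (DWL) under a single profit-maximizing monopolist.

DWL = 3.025

Inverting demand: P = 88 − 5Q.
Competitive firms price at marginal cost: P = 77, giving Q = 2.2.
A monopolist chooses Q where MR = MC. MR = 88 − 10Q; setting this equal to 77 gives Q = 1.1 and P = 82.5.
DWL is the triangle between Q = 1.1 and Q = 2.2: ½·(2.2 − 1.1)·(82.5 − 77) = 3.025.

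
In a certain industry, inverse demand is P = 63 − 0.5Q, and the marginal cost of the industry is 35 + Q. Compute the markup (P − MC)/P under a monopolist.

Lerner index = 0.125

The monopolist equates marginal revenue to marginal cost: 63 − Q = 35 + Q, so Q = 14. From demand, P = 56.
Lerner index = (P − MC)/P = (56 − 49)/56 = 0.125.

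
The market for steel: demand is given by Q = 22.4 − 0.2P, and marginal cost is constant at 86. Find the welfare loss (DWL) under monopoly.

Inverting demand: P = 112 − 5Q.
Competitive firms price at marginal cost: P = 86, giving Q = 5.2.
A monopolist chooses Q where MR = MC. MR = 112 − 10Q; setting this equal to 86 gives Q = 2.6 and P = 99.
DWL is the triangle between Q = 2.6 and Q = 5.2: ½·(5.2 − 2.6)·(99 − 86) = 16.9.

DWL = 16.9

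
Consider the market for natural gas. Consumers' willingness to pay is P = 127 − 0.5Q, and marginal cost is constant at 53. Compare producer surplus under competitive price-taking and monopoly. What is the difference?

Producer surplus rises by 2738

Competitive firms price at marginal cost: P = 53, giving Q = 148.
PS = (53 − 53)·148 = 0.
Monopoly sets MR = MC: 127 − Q = 53 ⇒ Q = 74, P = 127 − 0.5·74 = 90.
PS = (90 − 53)·74 = 2738.
Change in producer surplus: 2738 − 0 = 2738.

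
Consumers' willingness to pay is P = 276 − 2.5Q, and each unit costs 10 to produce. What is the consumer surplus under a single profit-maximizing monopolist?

CS = 3537.8

A monopolist chooses Q where MR = MC. MR = 276 − 5Q; setting this equal to 10 gives Q = 53.2 and P = 143.
CS = ½·(276 − 143)·53.2 = 3537.8.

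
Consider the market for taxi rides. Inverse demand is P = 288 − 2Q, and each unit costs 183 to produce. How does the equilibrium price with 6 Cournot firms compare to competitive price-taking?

Cournot: P = 198; Competition: P = 183

Cournot with 6 identical firms: the symmetric best-response condition is 288 − 14q = 183. Each firm produces q = 7.5, total output Q = 45, price P = 198.
Under competition P = MC = 183, so Q = (288 − 183)/2 = 52.5.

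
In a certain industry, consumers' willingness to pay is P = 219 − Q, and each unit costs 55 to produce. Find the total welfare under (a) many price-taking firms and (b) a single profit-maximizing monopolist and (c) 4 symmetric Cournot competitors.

Under competition P = MC = 55, so Q = (219 − 55)/1 = 164.
CS = ½·(219 − 55)·164 = 13448; PS = (55 − 55)·164 = 0; TS = 13448.
Monopoly sets MR = MC: 219 − 2Q = 55 ⇒ Q = 82, P = 219 − 82 = 137.
CS = ½·(219 − 137)·82 = 3362; PS = (137 − 55)·82 = 6724; TS = 10086.
With 4 symmetric Cournot firms, each firm's FOC gives 219 − 5q = 55, so q = 32.8, Q = 4·32.8 = 131.2, and P = 87.8.
CS = ½·(219 − 87.8)·131.2 = 8606.72; PS = (87.8 − 55)·131.2 = 4303.36; TS = 12910.08.

Competition: TS = 13448; Monopoly: TS = 10086; Cournot: TS = 12910.08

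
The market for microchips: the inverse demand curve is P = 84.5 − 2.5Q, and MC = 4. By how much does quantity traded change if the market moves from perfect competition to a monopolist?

Competitive firms price at marginal cost: P = 4, giving Q = 32.2.
The monopolist equates marginal revenue to marginal cost: 84.5 − 5Q = 4, so Q = 16.1. From demand, P = 44.25.
Change in quantity traded: 16.1 − 32.2 = −16.1.

Q falls by 16.1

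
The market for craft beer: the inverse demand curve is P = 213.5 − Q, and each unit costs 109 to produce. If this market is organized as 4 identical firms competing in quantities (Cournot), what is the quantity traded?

Q = 83.6

With 4 symmetric Cournot firms, each firm's FOC gives 213.5 − 5q = 109, so q = 20.9, Q = 4·20.9 = 83.6, and P = 129.9.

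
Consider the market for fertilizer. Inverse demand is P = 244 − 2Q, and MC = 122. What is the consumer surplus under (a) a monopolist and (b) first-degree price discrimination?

Monopoly: CS = 930.25; Perfect PD: CS = 0

Monopoly sets MR = MC: 244 − 4Q = 122 ⇒ Q = 30.5, P = 244 − 2·30.5 = 183.
CS = ½·(244 − 183)·30.5 = 930.25.
A perfectly discriminating monopolist sells every unit with P(Q) ≥ MC(Q), so output equals the competitive quantity Q = 61. Each buyer pays their reservation price, so CS = 0 and the firm captures all surplus.
CS = 0.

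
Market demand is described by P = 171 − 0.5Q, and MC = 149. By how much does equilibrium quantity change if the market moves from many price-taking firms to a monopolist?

Under competition P = MC = 149, so Q = (171 − 149)/0.5 = 44.
The monopolist equates marginal revenue to marginal cost: 171 − Q = 149, so Q = 22. From demand, P = 160.
Change in equilibrium quantity: 22 − 44 = −22.

Equilibrium quantity falls by 22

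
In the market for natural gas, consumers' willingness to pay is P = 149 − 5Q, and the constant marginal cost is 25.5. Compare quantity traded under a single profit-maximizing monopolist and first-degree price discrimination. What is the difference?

Quantity traded rises by 12.35

A monopolist chooses Q where MR = MC. MR = 149 − 10Q; setting this equal to 25.5 gives Q = 12.35 and P = 87.25.
With perfect price discrimination, output is the efficient level Q = 24.7 (where demand meets MC), but every buyer pays their willingness to pay: CS = 0 and PS = total surplus.
Change in quantity traded: 24.7 − 12.35 = 12.35.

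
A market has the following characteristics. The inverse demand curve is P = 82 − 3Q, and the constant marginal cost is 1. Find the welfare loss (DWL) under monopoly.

Competitive firms price at marginal cost: P = 1, giving Q = 27.
Monopoly sets MR = MC: 82 − 6Q = 1 ⇒ Q = 13.5, P = 82 − 3·13.5 = 41.5.
DWL is the triangle between Q = 13.5 and Q = 27: ½·(27 − 13.5)·(41.5 − 1) = 273.375.

DWL = 273.375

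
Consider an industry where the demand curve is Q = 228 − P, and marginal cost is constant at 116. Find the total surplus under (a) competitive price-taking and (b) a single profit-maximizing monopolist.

Competition: TS = 6272; Monopoly: TS = 4704

Inverting demand: P = 228 − Q.
Perfect competition: P = MC = 116, so 228 − Q = 116 and Q = 112.
CS = ½·(228 − 116)·112 = 6272; PS = (116 − 116)·112 = 0; TS = 6272.
The monopolist equates marginal revenue to marginal cost: 228 − 2Q = 116, so Q = 56. From demand, P = 172.
CS = ½·(228 − 172)·56 = 1568; PS = (172 − 116)·56 = 3136; TS = 4704.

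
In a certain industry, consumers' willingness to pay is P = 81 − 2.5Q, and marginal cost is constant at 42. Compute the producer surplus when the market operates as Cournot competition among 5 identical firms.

PS = 84.5

Cournot with 5 identical firms: the symmetric best-response condition is 81 − 15q = 42. Each firm produces q = 2.6, total output Q = 13, price P = 48.5.
PS = (48.5 − 42)·13 = 84.5.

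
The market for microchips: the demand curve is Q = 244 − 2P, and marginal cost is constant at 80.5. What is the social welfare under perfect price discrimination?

Inverting demand: P = 122 − 0.5Q.
Under first-degree price discrimination the firm charges each unit its demand price and produces up to where P = MC, i.e. Q = 83. Consumer surplus is zero; producer surplus equals total surplus.
TS = 1722.25 (equal to competitive TS).

TS = 1722.25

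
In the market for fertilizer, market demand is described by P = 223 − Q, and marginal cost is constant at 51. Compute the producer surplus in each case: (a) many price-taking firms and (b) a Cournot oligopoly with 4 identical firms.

Competitive firms price at marginal cost: P = 51, giving Q = 172.
PS = (51 − 51)·172 = 0.
With 4 symmetric Cournot firms, each firm's FOC gives 223 − 5q = 51, so q = 34.4, Q = 4·34.4 = 137.6, and P = 85.4.
PS = (85.4 − 51)·137.6 = 4733.44.

Competition: PS = 0; Cournot: PS = 4733.44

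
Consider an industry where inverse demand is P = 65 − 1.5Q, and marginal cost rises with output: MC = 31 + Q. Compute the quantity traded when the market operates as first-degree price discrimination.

Q = 13.6

With perfect price discrimination, output is the efficient level Q = 13.6 (where demand meets MC), but every buyer pays their willingness to pay: CS = 0 and PS = total surplus.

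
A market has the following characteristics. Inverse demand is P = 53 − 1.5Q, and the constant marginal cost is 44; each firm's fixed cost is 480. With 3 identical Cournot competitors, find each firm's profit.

π_i = −476.625

With 3 symmetric Cournot firms, each firm's FOC gives 53 − 6q = 44, so q = 1.5, Q = 3·1.5 = 4.5, and P = 46.25.
Each firm's profit = (46.25 − 44)·1.5 − 480 = −476.625.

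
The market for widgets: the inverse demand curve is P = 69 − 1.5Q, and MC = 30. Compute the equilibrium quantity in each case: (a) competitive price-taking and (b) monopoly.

Competition: Q = 26; Monopoly: Q = 13

Under competition P = MC = 30, so Q = (69 − 30)/1.5 = 26.
A monopolist chooses Q where MR = MC. MR = 69 − 3Q; setting this equal to 30 gives Q = 13 and P = 49.5.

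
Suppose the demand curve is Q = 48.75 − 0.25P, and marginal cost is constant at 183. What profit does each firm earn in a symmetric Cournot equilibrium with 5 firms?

Inverting demand: P = 195 − 4Q.
Cournot with 5 identical firms: the symmetric best-response condition is 195 − 24q = 183. Each firm produces q = 0.5, total output Q = 2.5, price P = 185.
Each firm's profit = (185 − 183)·0.5 = 1.

π_i = 1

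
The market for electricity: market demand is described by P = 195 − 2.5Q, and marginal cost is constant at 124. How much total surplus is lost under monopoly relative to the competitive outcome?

DWL = 252.05

Perfect competition: P = MC = 124, so 195 − 2.5Q = 124 and Q = 28.4.
A monopolist chooses Q where MR = MC. MR = 195 − 5Q; setting this equal to 124 gives Q = 14.2 and P = 159.5.
DWL is the triangle between Q = 14.2 and Q = 28.4: ½·(28.4 − 14.2)·(159.5 − 124) = 252.05.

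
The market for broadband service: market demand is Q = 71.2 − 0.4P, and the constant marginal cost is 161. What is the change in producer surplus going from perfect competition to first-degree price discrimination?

Inverting demand: P = 178 − 2.5Q.
Perfect competition: P = MC = 161, so 178 − 2.5Q = 161 and Q = 6.8.
PS = (161 − 161)·6.8 = 0.
A perfectly discriminating monopolist sells every unit with P(Q) ≥ MC(Q), so output equals the competitive quantity Q = 6.8. Each buyer pays their reservation price, so CS = 0 and the firm captures all surplus.
PS = ½·(178 − 161)·6.8 = 57.8.
Change in producer surplus: 57.8 − 0 = 57.8.

PS rises by 57.8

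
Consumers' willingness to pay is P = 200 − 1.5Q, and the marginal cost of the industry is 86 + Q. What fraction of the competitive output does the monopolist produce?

Q_m/Q_c = 0.625

Monopoly sets MR = MC: 200 − 3Q = 86 + Q ⇒ Q = 28.5, P = 200 − 1.5·28.5 = 157.25.
Competitive equilibrium sets price equal to marginal cost: 200 − 1.5Q = 86 + Q, so Q = 45.6 and P = 131.6.
Ratio Q_m/Q_c = 28.5/45.6 = 0.625.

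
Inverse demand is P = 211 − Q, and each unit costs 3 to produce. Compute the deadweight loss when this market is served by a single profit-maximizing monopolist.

Competitive firms price at marginal cost: P = 3, giving Q = 208.
The monopolist equates marginal revenue to marginal cost: 211 − 2Q = 3, so Q = 104. From demand, P = 107.
DWL is the triangle between Q = 104 and Q = 208: ½·(208 − 104)·(107 − 3) = 5408.

DWL = 5408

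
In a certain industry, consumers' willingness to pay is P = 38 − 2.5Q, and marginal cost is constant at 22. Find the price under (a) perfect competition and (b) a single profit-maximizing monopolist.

Perfect competition: P = MC = 22, so 38 − 2.5Q = 22 and Q = 6.4.
A monopolist chooses Q where MR = MC. MR = 38 − 5Q; setting this equal to 22 gives Q = 3.2 and P = 30.

Competition: P = 22; Monopoly: P = 30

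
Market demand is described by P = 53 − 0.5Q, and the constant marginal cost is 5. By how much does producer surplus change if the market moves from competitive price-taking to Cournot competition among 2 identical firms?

PS rises by 1024

Perfect competition: P = MC = 5, so 53 − 0.5Q = 5 and Q = 96.
PS = (5 − 5)·96 = 0.
In a 2-firm Cournot equilibrium, symmetry and the first-order condition give q = (53 − 5)/(1.5) = 32. So Q = 64 and P = 21.
PS = (21 − 5)·64 = 1024.
Change in producer surplus: 1024 − 0 = 1024.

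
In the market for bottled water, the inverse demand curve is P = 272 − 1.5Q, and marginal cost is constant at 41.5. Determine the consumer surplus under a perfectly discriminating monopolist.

With perfect price discrimination, output is the efficient level Q = 461/3 (where demand meets MC), but every buyer pays their willingness to pay: CS = 0 and PS = total surplus.
CS = 0.

CS = 0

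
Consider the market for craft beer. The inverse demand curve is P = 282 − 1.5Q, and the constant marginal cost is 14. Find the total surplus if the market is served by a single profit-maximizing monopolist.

TS = 17956

The monopolist equates marginal revenue to marginal cost: 282 − 3Q = 14, so Q = 268/3. From demand, P = 148.
CS = ½·(282 − 148)·268/3 = 17956/3; PS = (148 − 14)·268/3 = 35912/3; TS = 17956.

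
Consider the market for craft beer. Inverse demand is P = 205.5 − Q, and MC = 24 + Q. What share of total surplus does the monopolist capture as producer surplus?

PS/TS = 0.75

A monopolist chooses Q where MR = MC. MR = 205.5 − 2Q; setting this equal to 24 + Q gives Q = 60.5 and P = 145.
CS = ½·(205.5 − 145)·60.5 = 1830.125.
PS = P·Q − VC(Q) = 145·60.5 − (24·60.5 + ½·1·60.5²) = 5490.375.
Share captured = PS/TS = 5490.375/7320.5 = 0.75.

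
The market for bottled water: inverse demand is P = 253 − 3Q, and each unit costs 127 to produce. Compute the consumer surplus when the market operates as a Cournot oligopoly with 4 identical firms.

CS = 1693.44

In a 4-firm Cournot equilibrium, symmetry and the first-order condition give q = (253 − 127)/(15) = 8.4. So Q = 33.6 and P = 152.2.
CS = ½·(253 − 152.2)·33.6 = 1693.44.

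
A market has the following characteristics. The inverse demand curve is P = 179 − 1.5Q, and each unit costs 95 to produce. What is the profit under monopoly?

Profit = 1176

The monopolist equates marginal revenue to marginal cost: 179 − 3Q = 95, so Q = 28. From demand, P = 137.
Profit = (137 − 95)·28 = 1176.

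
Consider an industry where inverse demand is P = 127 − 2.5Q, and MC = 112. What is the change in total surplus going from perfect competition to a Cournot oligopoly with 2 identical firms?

Total surplus falls by 5

Under competition P = MC = 112, so Q = (127 − 112)/2.5 = 6.
CS = ½·(127 − 112)·6 = 45; PS = (112 − 112)·6 = 0; TS = 45.
In a 2-firm Cournot equilibrium, symmetry and the first-order condition give q = (127 − 112)/(7.5) = 2. So Q = 4 and P = 117.
CS = ½·(127 − 117)·4 = 20; PS = (117 − 112)·4 = 20; TS = 40.
Change in total surplus: 40 − 45 = −5.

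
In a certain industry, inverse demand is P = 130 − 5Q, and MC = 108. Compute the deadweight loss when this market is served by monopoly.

Competitive firms price at marginal cost: P = 108, giving Q = 4.4.
A monopolist chooses Q where MR = MC. MR = 130 − 10Q; setting this equal to 108 gives Q = 2.2 and P = 119.
DWL is the triangle between Q = 2.2 and Q = 4.4: ½·(4.4 − 2.2)·(119 − 108) = 12.1.

DWL = 12.1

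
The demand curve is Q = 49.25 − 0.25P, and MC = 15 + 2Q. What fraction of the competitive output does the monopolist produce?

Inverting demand: P = 197 − 4Q.
A monopolist chooses Q where MR = MC. MR = 197 − 8Q; setting this equal to 15 + 2Q gives Q = 18.2 and P = 124.2.
Under competition P = MC: 197 − 4Q = 15 + 2Q ⇒ Q = 91/3, P = 227/3.
Ratio Q_m/Q_c = 18.2/(91/3) = 0.6.

Q_m/Q_c = 0.6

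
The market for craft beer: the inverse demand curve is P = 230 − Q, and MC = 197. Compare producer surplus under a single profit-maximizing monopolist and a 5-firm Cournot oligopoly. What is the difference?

PS falls by 121

The monopolist equates marginal revenue to marginal cost: 230 − 2Q = 197, so Q = 16.5. From demand, P = 213.5.
PS = (213.5 − 197)·16.5 = 272.25.
In a 5-firm Cournot equilibrium, symmetry and the first-order condition give q = (230 − 197)/(6) = 5.5. So Q = 27.5 and P = 202.5.
PS = (202.5 − 197)·27.5 = 151.25.
Change in producer surplus: 151.25 − 272.25 = −121.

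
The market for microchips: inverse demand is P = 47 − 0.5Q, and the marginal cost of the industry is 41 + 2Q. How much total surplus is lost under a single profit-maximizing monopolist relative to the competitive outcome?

Under competition P = MC: 47 − 0.5Q = 41 + 2Q ⇒ Q = 2.4, P = 45.8.
A monopolist chooses Q where MR = MC. MR = 47 − Q; setting this equal to 41 + 2Q gives Q = 2 and P = 46.
CS = ½·(47 − 45.8)·2.4 = 1.44; PS = (45.8·2.4 − 41·2.4 − ½·2·2.4²) = 5.76; TS = 7.2.
CS = ½·(47 − 46)·2 = 1; PS = (46·2 − 41·2 − ½·2·2²) = 6; TS = 7.
DWL = 7.2 − 7 = 0.2.

DWL = 0.2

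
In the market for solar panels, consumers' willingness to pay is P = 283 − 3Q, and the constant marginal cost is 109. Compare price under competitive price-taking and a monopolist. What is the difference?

Competitive firms price at marginal cost: P = 109, giving Q = 58.
A monopolist chooses Q where MR = MC. MR = 283 − 6Q; setting this equal to 109 gives Q = 29 and P = 196.
Change in price: 196 − 109 = 87.

P rises by 87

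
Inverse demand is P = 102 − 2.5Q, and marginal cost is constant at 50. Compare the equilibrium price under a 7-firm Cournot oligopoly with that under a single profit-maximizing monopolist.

Cournot with 7 identical firms: the symmetric best-response condition is 102 − 20q = 50. Each firm produces q = 2.6, total output Q = 18.2, price P = 56.5.
The monopolist equates marginal revenue to marginal cost: 102 − 5Q = 50, so Q = 10.4. From demand, P = 76.

Cournot: P = 56.5; Monopoly: P = 76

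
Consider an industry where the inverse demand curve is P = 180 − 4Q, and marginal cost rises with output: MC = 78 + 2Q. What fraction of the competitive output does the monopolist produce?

Q_m/Q_c = 0.6

The monopolist equates marginal revenue to marginal cost: 180 − 8Q = 78 + 2Q, so Q = 10.2. From demand, P = 139.2.
Competitive equilibrium sets price equal to marginal cost: 180 − 4Q = 78 + 2Q, so Q = 17 and P = 112.
Ratio Q_m/Q_c = 10.2/17 = 0.6.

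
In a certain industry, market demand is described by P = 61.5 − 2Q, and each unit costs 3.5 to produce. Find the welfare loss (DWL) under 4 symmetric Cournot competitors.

DWL = 33.64

Perfect competition: P = MC = 3.5, so 61.5 − 2Q = 3.5 and Q = 29.
In a 4-firm Cournot equilibrium, symmetry and the first-order condition give q = (61.5 − 3.5)/(10) = 5.8. So Q = 23.2 and P = 15.1.
DWL is the triangle between Q = 23.2 and Q = 29: ½·(29 − 23.2)·(15.1 − 3.5) = 33.64.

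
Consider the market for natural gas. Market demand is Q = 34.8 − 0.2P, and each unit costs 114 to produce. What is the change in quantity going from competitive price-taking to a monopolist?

Inverting demand: P = 174 − 5Q.
Under competition P = MC = 114, so Q = (174 − 114)/5 = 12.
Monopoly sets MR = MC: 174 − 10Q = 114 ⇒ Q = 6, P = 174 − 5·6 = 144.
Change in quantity: 6 − 12 = −6.

Quantity falls by 6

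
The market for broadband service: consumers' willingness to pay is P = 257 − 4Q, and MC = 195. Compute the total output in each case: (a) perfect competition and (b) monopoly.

Under competition P = MC = 195, so Q = (257 − 195)/4 = 15.5.
The monopolist equates marginal revenue to marginal cost: 257 − 8Q = 195, so Q = 7.75. From demand, P = 226.

Competition: Q = 15.5; Monopoly: Q = 7.75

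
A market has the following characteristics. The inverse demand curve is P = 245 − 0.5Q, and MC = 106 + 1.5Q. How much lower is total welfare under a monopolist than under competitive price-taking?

TS falls by 193.21

Competitive equilibrium sets price equal to marginal cost: 245 − 0.5Q = 106 + 1.5Q, so Q = 69.5 and P = 210.25.
CS = ½·(245 − 210.25)·69.5 = 19321/16; PS = (210.25·69.5 − 106·69.5 − ½·1.5·69.5²) = 57963/16; TS = 4830.25.
Monopoly sets MR = MC: 245 − Q = 106 + 1.5Q ⇒ Q = 55.6, P = 245 − 0.5·55.6 = 217.2.
CS = ½·(245 − 217.2)·55.6 = 772.84; PS = (217.2·55.6 − 106·55.6 − ½·1.5·55.6²) = 3864.2; TS = 4637.04.
Change in total welfare: 4637.04 − 4830.25 = −193.21.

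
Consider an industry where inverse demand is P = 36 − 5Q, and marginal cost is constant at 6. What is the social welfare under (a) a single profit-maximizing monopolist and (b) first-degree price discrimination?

Monopoly: TS = 67.5; Perfect PD: TS = 90

Monopoly sets MR = MC: 36 − 10Q = 6 ⇒ Q = 3, P = 36 − 5·3 = 21.
CS = ½·(36 − 21)·3 = 22.5; PS = (21 − 6)·3 = 45; TS = 67.5.
With perfect price discrimination, output is the efficient level Q = 6 (where demand meets MC), but every buyer pays their willingness to pay: CS = 0 and PS = total surplus.
TS = 90 (equal to competitive TS).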